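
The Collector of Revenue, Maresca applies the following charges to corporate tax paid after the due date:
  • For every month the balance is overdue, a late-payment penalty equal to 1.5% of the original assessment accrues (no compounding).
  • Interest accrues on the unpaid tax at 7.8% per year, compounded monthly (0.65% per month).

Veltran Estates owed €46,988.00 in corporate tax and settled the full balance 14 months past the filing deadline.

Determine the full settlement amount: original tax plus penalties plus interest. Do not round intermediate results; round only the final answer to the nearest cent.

Late-payment penalty: 14 × 1.5% × €46,988.00 = €9,867.48
Interest: €46,988.00 × ((1 + 0.0065)^14 − 1) = €46,988.00 × 0.0949465… = €4,461.3473…
Total = €46,988.00 + €9,867.4800 + €4,461.3473… = €61,316.83

€61,316.83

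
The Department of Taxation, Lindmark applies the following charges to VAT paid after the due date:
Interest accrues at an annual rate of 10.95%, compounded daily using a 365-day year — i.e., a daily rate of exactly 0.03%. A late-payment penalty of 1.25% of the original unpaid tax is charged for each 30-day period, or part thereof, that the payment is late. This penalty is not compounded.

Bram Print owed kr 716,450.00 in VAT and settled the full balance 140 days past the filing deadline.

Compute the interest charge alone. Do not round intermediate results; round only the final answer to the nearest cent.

Interest: kr 716,450.00 × ((1 + 0.0003)^140 − 1) = kr 716,450.00 × 0.04288791… = kr 30,727.0430…

kr 30,727.04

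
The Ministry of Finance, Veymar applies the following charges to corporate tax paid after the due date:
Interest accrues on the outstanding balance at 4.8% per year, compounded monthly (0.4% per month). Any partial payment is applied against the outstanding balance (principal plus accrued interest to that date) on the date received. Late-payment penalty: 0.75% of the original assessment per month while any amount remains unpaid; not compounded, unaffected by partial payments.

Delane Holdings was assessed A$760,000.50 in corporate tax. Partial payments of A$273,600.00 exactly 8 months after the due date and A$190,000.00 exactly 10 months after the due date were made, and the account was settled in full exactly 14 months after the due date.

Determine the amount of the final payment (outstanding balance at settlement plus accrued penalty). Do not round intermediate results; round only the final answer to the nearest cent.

Balance at month 8: A$760,000.5000 × (1 + 0.004)^8 = A$784,663.7337…
After A$273,600.00 payment: A$784,663.7337… − A$273,600.00 = A$511,063.7337…
Balance at month 10: A$511,063.7337… × (1 + 0.004)^2 = A$515,160.4206…
After A$190,000.00 payment: A$515,160.4206… − A$190,000.00 = A$325,160.4206…
Balance at month 14: A$325,160.4206… × (1 + 0.004)^4 = A$330,394.2861…
Penalty: 14 × 0.75% × A$760,000.50 = A$79,800.05…
Final settlement = outstanding balance + penalty = A$330,394.2861… + A$79,800.05… = A$410,194.34

A$410,194.34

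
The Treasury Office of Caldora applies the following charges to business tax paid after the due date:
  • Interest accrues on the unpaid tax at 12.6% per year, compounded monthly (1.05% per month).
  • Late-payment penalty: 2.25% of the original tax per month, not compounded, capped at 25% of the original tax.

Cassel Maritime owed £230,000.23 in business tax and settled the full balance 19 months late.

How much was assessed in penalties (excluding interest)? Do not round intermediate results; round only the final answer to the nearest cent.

Penalty (uncapped): 19 × 2.25% × £230,000.23 = £98,325.10…; cap = 25% × £230,000.23 = £57,500.06… → penalty = £57,500.06…

£57,500.06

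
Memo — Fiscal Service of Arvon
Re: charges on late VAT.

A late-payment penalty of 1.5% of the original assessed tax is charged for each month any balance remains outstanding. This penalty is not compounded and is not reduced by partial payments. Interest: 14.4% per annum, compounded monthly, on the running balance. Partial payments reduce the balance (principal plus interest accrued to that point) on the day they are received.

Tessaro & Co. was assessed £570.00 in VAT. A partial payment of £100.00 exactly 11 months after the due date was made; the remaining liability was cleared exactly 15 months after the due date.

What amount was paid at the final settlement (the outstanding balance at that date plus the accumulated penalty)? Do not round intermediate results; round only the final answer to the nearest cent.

Monthly rate = 14.4% ÷ 12 = 1.2%
Balance at month 11: £570.0000 × (1 + 0.012)^11 = £649.9209…
After £100.00 payment: £649.9209… − £100.00 = £549.9209…
Balance at month 15: £549.9209… × (1 + 0.012)^4 = £576.7960…
Penalty: 15 × 1.5% × £570.00 = £128.25
Final settlement = outstanding balance + penalty = £576.7960… + £128.25 = £705.05

£705.05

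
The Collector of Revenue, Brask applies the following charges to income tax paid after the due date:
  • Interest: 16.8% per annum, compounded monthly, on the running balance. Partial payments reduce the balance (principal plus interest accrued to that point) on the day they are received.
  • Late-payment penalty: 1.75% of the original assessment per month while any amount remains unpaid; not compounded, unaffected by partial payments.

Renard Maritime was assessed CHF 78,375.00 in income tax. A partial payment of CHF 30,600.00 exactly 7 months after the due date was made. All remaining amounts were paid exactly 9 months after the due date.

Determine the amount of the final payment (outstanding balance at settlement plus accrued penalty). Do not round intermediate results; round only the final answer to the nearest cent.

Monthly rate = 16.8% ÷ 12 = 1.4%
Balance at month 7: CHF 78,375.0000 × (1 + 0.014)^7 = CHF 86,385.9749…
After CHF 30,600.00 payment: CHF 86,385.9749… − CHF 30,600.00 = CHF 55,785.9749…
Balance at month 9: CHF 55,785.9749… × (1 + 0.014)^2 = CHF 57,358.9163…
Penalty: 9 × 1.75% × CHF 78,375.00 = CHF 12,344.06…
Final settlement = outstanding balance + penalty = CHF 57,358.9163… + CHF 12,344.06… = CHF 69,702.98

CHF 69,702.98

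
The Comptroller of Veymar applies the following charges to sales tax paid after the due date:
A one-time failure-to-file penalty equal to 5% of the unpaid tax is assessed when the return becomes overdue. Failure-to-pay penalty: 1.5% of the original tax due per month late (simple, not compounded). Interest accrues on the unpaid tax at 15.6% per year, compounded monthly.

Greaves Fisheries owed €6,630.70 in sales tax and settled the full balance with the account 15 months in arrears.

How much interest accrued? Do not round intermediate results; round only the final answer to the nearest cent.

€1,417.54

Interest (15.6%/yr ÷ 12 = 1.3%/month): €6,630.70 × ((1 + 0.013)^15 − 1) = €1,417.5426…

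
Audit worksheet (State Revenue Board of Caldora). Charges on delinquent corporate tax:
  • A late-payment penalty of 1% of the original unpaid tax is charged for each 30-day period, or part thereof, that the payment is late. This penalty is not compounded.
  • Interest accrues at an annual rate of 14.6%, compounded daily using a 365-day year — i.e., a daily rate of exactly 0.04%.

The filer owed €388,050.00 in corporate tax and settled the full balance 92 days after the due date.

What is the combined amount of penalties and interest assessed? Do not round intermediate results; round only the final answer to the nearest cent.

€30,065.29

Penalty periods: ⌈92/30⌉ = 4; penalty = 4 × 1% × €388,050.00 = €15,522.00
Interest: €388,050.00 × ((1 + 0.0004)^92 − 1) = €388,050.00 × 0.03747787… = €14,543.2871…
Penalties + interest = €15,522.0000 + €14,543.2871… = €30,065.29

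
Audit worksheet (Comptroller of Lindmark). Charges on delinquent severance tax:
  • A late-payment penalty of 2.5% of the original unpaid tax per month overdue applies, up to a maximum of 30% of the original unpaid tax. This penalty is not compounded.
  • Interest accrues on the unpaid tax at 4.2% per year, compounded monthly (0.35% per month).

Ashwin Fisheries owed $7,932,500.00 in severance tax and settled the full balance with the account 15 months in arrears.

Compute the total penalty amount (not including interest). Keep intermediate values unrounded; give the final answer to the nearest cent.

Penalty (uncapped): 15 × 2.5% × $7,932,500.00 = $2,974,687.50; cap = 30% × $7,932,500.00 = $2,379,750.00 → penalty = $2,379,750.00

$2,379,750.00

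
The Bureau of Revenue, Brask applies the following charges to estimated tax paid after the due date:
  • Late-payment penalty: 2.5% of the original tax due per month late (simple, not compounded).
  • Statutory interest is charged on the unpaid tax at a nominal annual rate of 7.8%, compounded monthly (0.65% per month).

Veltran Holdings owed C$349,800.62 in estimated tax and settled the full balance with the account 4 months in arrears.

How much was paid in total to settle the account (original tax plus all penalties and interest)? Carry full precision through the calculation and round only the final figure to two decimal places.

C$393,964.56

Late-payment penalty = 2.5% × C$349,800.62 × 4 mo = C$34,980.06…
Interest: C$349,800.62 × ((1 + 0.0065)^4 − 1) = C$349,800.62 × 0.0262546… = C$9,183.8755…
Total = C$349,800.62 + C$34,980.0620 + C$9,183.8755… = C$393,964.56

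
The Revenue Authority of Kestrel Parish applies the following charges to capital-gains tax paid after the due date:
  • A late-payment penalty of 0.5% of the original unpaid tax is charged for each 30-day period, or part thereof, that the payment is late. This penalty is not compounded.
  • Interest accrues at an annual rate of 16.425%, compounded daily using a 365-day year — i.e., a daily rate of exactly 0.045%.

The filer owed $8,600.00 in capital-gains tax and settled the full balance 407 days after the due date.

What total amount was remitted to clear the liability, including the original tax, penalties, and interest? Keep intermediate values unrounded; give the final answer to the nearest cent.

$10,930.13

Penalty periods: ⌈407/30⌉ = 14; penalty = 14 × 0.5% × $8,600.00 = $602.00
Interest: $8,600.00 × ((1 + 0.00045)^407 − 1) = $8,600.00 × 0.20094507… = $1,728.1276…
Total = $8,600.00 + $602.0000 + $1,728.1276… = $10,930.13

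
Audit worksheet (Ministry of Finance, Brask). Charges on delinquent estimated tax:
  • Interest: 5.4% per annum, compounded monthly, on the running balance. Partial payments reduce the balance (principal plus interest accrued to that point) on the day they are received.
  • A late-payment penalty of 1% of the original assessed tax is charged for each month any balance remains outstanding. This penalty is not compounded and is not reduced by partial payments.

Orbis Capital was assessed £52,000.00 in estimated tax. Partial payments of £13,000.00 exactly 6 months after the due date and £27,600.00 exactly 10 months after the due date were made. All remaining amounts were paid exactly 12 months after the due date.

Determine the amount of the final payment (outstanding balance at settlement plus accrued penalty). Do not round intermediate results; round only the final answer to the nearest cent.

£19,914.62

Monthly rate = 5.4% ÷ 12 = 0.45%
Balance at month 6: £52,000.0000 × (1 + 0.0045)^6 = £53,419.8901…
After £13,000.00 payment: £53,419.8901… − £13,000.00 = £40,419.8901…
Balance at month 10: £40,419.8901… × (1 + 0.0045)^4 = £41,152.3739…
After £27,600.00 payment: £41,152.3739… − £27,600.00 = £13,552.3739…
Balance at month 12: £13,552.3739… × (1 + 0.0045)^2 = £13,674.6197…
Penalty: 12 × 1% × £52,000.00 = £6,240.00
Final settlement = outstanding balance + penalty = £13,674.6197… + £6,240.00 = £19,914.62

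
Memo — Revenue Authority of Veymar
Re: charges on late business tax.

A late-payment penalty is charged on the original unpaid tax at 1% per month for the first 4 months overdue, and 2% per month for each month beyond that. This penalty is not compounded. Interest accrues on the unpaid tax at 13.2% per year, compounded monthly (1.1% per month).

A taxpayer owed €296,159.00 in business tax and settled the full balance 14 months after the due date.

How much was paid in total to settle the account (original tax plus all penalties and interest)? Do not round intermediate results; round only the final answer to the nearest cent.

€416,254.57

Penalty, months 1–4: 4 × 1% × €296,159.00 = €11,846.36
Penalty, months 5–14: 10 × 2% × €296,159.00 = €59,231.80
Interest: €296,159.00 × ((1 + 0.011)^14 − 1) = €296,159.00 × 0.1655105… = €49,017.4145…
Total = €296,159.00 + €71,078.1600 + €49,017.4145… = €416,254.57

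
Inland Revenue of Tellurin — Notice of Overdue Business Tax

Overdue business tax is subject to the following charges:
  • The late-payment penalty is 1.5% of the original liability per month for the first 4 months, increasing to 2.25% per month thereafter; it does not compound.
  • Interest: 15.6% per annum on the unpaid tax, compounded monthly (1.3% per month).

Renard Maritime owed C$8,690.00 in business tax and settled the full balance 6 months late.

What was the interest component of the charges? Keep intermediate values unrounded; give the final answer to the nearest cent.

Interest: C$8,690.00 × ((1 + 0.013)^6 − 1) = C$8,690.00 × 0.0805794… = C$700.2347…

C$700.23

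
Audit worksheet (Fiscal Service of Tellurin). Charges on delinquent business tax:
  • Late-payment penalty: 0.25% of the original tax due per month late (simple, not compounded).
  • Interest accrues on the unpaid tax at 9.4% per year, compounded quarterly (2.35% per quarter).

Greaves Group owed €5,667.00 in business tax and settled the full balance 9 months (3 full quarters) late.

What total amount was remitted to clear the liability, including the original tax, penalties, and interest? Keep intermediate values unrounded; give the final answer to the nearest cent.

Late-payment penalty: 9 × 0.25% × €5,667.00 = €127.51…
Interest: €5,667.00 × ((1 + 0.0235)^3 − 1) = €5,667.00 × 0.0721697… = €408.9858…
Total = €5,667.00 + €127.5075 + €408.9858… = €6,203.49

€6,203.49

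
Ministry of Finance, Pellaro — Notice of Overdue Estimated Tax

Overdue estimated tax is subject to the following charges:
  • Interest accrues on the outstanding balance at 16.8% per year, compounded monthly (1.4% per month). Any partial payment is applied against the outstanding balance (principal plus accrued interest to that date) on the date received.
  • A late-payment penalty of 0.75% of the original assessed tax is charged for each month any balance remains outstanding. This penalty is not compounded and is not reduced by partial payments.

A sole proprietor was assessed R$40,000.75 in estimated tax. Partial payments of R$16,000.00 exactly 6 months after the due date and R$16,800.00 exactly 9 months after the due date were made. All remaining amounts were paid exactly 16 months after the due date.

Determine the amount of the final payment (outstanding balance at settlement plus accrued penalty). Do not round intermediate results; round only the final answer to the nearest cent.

Balance at month 6: R$40,000.7500 × (1 + 0.014)^6 = R$43,480.6336…
After R$16,000.00 payment: R$43,480.6336… − R$16,000.00 = R$27,480.6336…
Balance at month 9: R$27,480.6336… × (1 + 0.014)^3 = R$28,651.0543…
After R$16,800.00 payment: R$28,651.0543… − R$16,800.00 = R$11,851.0543…
Balance at month 16: R$11,851.0543… × (1 + 0.014)^7 = R$13,062.3908…
Penalty: 16 × 0.75% × R$40,000.75 = R$4,800.09
Final settlement = outstanding balance + penalty = R$13,062.3908… + R$4,800.09 = R$17,862.48

R$17,862.48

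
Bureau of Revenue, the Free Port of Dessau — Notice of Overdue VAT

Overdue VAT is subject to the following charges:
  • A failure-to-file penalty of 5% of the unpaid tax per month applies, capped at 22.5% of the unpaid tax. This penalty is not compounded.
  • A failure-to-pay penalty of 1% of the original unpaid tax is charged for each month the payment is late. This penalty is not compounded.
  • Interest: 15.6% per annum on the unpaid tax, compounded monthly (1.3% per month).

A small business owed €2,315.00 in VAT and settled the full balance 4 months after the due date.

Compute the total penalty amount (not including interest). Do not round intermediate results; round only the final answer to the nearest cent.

€555.60

Failure-to-file: 4 × 5% × €2,315.00 = €463.00 (under the 22.5% cap)
Failure-to-pay penalty = 1% × €2,315.00 × 4 mo = €92.60
Total penalty = €463.00 + €92.60 = €555.60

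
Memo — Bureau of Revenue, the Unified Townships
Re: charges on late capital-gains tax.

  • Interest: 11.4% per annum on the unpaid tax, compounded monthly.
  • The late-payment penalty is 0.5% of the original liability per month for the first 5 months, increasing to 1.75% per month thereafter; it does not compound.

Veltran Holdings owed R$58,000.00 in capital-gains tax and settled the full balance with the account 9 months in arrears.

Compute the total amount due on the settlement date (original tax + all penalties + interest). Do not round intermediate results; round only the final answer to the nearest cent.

R$68,661.68

Penalty, months 1–5: 5 × 0.5% × R$58,000.00 = R$1,450.00
Penalty, months 6–9: 4 × 1.75% × R$58,000.00 = R$4,060.00
Interest (11.4%/yr ÷ 12 = 0.95%/month): R$58,000.00 × ((1 + 0.0095)^9 − 1) = R$5,151.6792…
Total = R$58,000.00 + R$5,510.0000 + R$5,151.6792… = R$68,661.68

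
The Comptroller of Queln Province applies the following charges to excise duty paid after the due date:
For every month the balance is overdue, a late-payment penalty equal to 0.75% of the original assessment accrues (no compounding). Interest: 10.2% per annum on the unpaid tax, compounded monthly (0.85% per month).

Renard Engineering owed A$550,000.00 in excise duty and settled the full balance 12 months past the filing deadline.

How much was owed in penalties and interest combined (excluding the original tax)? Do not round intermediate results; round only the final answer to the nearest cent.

Late-payment penalty = 0.75% × A$550,000.00 × 12 mo = A$49,500.00
Interest: A$550,000.00 × ((1 + 0.0085)^12 − 1) = A$550,000.00 × 0.1069062… = A$58,798.4248…
Penalties + interest = A$49,500.0000 + A$58,798.4248… = A$108,298.42

A$108,298.42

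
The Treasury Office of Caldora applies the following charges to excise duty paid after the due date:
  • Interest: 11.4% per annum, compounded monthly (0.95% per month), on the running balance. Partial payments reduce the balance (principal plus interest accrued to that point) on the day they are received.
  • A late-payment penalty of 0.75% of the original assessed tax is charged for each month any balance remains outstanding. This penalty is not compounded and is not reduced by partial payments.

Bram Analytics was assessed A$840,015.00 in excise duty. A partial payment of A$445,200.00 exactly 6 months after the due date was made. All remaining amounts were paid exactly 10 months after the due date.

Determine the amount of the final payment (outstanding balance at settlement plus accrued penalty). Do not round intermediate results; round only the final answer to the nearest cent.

A$523,956.73

Balance at month 6: A$840,015.0000 × (1 + 0.0095)^6 = A$889,047.5325…
After A$445,200.00 payment: A$889,047.5325… − A$445,200.00 = A$443,847.5325…
Balance at month 10: A$443,847.5325… × (1 + 0.0095)^4 = A$460,955.6079…
Penalty: 10 × 0.75% × A$840,015.00 = A$63,001.13…
Final settlement = outstanding balance + penalty = A$460,955.6079… + A$63,001.13… = A$523,956.73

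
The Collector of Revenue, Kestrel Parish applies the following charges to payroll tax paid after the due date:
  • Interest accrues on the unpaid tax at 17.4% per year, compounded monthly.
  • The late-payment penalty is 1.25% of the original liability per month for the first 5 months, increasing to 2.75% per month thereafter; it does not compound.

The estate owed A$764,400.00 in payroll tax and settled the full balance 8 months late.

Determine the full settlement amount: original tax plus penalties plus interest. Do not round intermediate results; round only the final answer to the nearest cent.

A$968,541.32

Penalty, months 1–5: 5 × 1.25% × A$764,400.00 = A$47,775.00
Penalty, months 6–8: 3 × 2.75% × A$764,400.00 = A$63,063.00
Interest (17.4%/yr ÷ 12 = 1.45%/month): A$764,400.00 × ((1 + 0.0145)^8 − 1) = A$93,303.3164…
Total = A$764,400.00 + A$110,838.0000 + A$93,303.3164… = A$968,541.32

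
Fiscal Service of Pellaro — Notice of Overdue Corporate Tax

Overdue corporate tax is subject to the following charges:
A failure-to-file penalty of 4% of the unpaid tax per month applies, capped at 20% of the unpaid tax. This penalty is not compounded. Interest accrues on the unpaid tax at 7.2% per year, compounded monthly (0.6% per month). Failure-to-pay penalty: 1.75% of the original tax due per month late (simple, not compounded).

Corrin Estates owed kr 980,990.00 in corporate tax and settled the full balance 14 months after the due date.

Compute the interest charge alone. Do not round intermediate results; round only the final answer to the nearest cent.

kr 85,695.30

Interest: kr 980,990.00 × ((1 + 0.006)^14 − 1) = kr 980,990.00 × 0.0873559… = kr 85,695.3006…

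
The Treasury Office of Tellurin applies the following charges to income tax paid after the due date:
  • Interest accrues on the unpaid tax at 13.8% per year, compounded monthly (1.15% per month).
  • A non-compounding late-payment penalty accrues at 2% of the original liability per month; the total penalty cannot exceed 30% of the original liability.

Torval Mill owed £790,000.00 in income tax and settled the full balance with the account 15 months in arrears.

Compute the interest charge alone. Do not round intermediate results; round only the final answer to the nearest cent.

Interest: £790,000.00 × ((1 + 0.0115)^15 − 1) = £790,000.00 × 0.1871027… = £147,811.1629…

£147,811.16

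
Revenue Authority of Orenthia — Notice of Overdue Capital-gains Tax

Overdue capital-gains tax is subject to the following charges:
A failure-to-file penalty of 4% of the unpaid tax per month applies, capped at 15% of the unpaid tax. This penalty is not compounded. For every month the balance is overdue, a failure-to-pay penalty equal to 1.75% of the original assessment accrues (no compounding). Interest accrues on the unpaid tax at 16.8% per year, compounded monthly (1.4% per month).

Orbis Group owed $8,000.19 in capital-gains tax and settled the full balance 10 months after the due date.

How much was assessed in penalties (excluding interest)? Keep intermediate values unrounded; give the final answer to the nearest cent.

Failure-to-file: 10 × 4% × $8,000.19 = $3,200.08…, capped at 15% × $8,000.19 = $1,200.03…
Failure-to-pay penalty: 10 × 1.75% × $8,000.19 = $1,400.03…
Total penalty = $1,200.03… + $1,400.03… = $2,600.06

$2,600.06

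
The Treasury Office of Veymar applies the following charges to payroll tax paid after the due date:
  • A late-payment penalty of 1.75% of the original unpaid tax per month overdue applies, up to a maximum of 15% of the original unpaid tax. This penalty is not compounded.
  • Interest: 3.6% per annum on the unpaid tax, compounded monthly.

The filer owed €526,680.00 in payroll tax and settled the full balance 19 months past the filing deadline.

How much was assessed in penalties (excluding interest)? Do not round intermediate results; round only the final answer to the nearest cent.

Penalty (uncapped): 19 × 1.75% × €526,680.00 = €175,121.10; cap = 15% × €526,680.00 = €79,002.00 → penalty = €79,002.00

€79,002.00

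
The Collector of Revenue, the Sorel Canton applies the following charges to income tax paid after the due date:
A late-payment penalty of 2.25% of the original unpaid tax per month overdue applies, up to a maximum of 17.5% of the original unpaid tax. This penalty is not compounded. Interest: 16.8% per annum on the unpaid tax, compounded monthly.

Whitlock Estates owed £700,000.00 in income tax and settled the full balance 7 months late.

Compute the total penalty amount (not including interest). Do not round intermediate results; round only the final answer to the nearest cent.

£110,250.00

Penalty: 7 × 2.25% × £700,000.00 = £110,250.00 (below the 17.5% cap of £122,500.00)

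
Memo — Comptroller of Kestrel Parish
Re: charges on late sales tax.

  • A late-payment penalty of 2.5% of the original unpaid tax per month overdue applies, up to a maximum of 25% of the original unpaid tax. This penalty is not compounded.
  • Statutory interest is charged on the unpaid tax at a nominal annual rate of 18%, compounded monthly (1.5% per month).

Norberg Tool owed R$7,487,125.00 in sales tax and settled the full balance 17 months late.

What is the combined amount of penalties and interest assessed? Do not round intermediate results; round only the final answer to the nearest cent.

R$4,028,225.47

Penalty (uncapped): 17 × 2.5% × R$7,487,125.00 = R$3,182,028.13…; cap = 25% × R$7,487,125.00 = R$1,871,781.25 → penalty = R$1,871,781.25
Interest: R$7,487,125.00 × ((1 + 0.015)^17 − 1) = R$7,487,125.00 × 0.2880203… = R$2,156,444.2198…
Penalties + interest = R$1,871,781.2500 + R$2,156,444.2198… = R$4,028,225.47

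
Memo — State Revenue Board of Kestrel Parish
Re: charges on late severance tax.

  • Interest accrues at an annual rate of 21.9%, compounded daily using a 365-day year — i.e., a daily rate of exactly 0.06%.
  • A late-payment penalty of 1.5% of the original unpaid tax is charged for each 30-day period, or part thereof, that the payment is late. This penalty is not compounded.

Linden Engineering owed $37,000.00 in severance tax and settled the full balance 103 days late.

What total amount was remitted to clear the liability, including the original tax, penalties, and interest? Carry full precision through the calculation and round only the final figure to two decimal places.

$41,578.00

Penalty periods: ⌈103/30⌉ = 4; penalty = 4 × 1.5% × $37,000.00 = $2,220.00
Interest: $37,000.00 × ((1 + 0.0006)^103 − 1) = $37,000.00 × 0.06372986… = $2,358.0048…
Total = $37,000.00 + $2,220.0000 + $2,358.0048… = $41,578.00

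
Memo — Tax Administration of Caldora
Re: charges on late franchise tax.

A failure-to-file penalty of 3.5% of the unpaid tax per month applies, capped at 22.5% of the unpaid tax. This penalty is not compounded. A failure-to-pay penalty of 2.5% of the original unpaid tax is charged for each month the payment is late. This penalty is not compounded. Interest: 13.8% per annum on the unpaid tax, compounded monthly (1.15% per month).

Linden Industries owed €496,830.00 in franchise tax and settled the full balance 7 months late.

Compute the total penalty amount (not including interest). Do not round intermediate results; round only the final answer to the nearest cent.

€198,732.00

Failure-to-file: 7 × 3.5% × €496,830.00 = €121,723.35, capped at 22.5% × €496,830.00 = €111,786.75
Failure-to-pay penalty = 2.5% × €496,830.00 × 7 mo = €86,945.25
Total penalty = €111,786.75 + €86,945.25 = €198,732.00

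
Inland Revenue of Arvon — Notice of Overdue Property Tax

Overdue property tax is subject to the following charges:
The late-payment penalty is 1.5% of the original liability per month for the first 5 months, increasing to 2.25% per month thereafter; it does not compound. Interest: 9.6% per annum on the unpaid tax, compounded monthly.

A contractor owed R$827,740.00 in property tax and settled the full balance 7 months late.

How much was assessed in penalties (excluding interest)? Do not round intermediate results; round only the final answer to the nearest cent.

Penalty, months 1–5: 5 × 1.5% × R$827,740.00 = R$62,080.50
Penalty, months 6–7: 2 × 2.25% × R$827,740.00 = R$37,248.30
Total penalty = R$62,080.50 + R$37,248.30 = R$99,328.80

R$99,328.80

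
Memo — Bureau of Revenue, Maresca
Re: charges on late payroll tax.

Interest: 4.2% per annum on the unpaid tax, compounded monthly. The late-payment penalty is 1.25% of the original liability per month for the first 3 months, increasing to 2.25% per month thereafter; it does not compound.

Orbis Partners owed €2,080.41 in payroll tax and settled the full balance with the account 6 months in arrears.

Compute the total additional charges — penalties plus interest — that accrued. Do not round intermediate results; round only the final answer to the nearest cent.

Penalty, months 1–3: 3 × 1.25% × €2,080.41 = €78.02…
Penalty, months 4–6: 3 × 2.25% × €2,080.41 = €140.43…
Interest (4.2%/yr ÷ 12 = 0.35%/month): €2,080.41 × ((1 + 0.0035)^6 − 1) = €44.0727…
Penalties + interest = €218.4431… + €44.0727… = €262.52

€262.52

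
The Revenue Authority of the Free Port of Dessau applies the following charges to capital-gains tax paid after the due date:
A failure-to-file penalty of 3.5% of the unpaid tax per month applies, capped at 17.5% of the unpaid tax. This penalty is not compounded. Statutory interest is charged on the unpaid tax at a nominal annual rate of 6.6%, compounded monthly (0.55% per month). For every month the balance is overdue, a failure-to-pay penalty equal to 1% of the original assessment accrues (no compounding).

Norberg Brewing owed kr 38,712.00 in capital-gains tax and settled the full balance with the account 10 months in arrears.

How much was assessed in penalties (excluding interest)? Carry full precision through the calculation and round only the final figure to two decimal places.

Failure-to-file: 10 × 3.5% × kr 38,712.00 = kr 13,549.20, capped at 17.5% × kr 38,712.00 = kr 6,774.60
Failure-to-pay penalty: 10 × 1% × kr 38,712.00 = kr 3,871.20
Total penalty = kr 6,774.60 + kr 3,871.20 = kr 10,645.80

kr 10,645.80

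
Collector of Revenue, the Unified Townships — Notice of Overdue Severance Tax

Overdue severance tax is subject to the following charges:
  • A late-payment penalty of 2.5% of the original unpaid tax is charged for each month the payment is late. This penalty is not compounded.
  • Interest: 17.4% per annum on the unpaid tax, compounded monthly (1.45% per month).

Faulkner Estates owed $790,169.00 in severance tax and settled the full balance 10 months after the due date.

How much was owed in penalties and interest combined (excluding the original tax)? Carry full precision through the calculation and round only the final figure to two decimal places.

$319,889.28

Late-payment penalty = 2.5% × $790,169.00 × 10 mo = $197,542.25
Interest: $790,169.00 × ((1 + 0.0145)^10 − 1) = $790,169.00 × 0.1548365… = $122,347.0273…
Penalties + interest = $197,542.2500 + $122,347.0273… = $319,889.28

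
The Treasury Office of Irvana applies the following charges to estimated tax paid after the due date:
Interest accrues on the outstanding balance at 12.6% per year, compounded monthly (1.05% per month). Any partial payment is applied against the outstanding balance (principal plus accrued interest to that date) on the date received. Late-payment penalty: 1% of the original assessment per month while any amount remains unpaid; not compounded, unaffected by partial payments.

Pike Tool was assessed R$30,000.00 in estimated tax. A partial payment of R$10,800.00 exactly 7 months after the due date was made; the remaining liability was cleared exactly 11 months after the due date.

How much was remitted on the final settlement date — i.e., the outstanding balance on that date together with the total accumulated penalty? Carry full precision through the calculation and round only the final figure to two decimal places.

Balance at month 7: R$30,000.0000 × (1 + 0.0105)^7 = R$32,275.6858…
After R$10,800.00 payment: R$32,275.6858… − R$10,800.00 = R$21,475.6858…
Balance at month 11: R$21,475.6858… × (1 + 0.0105)^4 = R$22,391.9705…
Penalty: 11 × 1% × R$30,000.00 = R$3,300.00
Final settlement = outstanding balance + penalty = R$22,391.9705… + R$3,300.00 = R$25,691.97

R$25,691.97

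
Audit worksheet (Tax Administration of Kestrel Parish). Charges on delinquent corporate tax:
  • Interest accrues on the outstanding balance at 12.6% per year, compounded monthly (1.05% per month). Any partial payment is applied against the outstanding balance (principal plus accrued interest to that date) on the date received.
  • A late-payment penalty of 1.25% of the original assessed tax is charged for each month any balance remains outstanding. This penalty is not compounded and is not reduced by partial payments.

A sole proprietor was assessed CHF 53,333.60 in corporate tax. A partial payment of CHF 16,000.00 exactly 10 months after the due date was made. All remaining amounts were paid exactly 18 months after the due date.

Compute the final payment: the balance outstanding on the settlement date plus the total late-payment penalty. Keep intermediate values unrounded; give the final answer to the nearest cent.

CHF 58,971.34

Balance at month 10: CHF 53,333.6000 × (1 + 0.0105)^10 = CHF 59,205.7760…
After CHF 16,000.00 payment: CHF 59,205.7760… − CHF 16,000.00 = CHF 43,205.7760…
Balance at month 18: CHF 43,205.7760… × (1 + 0.0105)^8 = CHF 46,971.2754…
Penalty: 18 × 1.25% × CHF 53,333.60 = CHF 12,000.06
Final settlement = outstanding balance + penalty = CHF 46,971.2754… + CHF 12,000.06 = CHF 58,971.34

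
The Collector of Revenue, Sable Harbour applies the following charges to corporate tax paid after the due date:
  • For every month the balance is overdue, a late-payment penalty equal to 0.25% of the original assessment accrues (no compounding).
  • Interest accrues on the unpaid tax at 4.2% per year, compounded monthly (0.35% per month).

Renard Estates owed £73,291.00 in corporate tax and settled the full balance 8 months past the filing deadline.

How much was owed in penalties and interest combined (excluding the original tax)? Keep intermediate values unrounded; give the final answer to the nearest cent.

Late-payment penalty: 8 × 0.25% × £73,291.00 = £1,465.82
Interest: £73,291.00 × ((1 + 0.0035)^8 − 1) = £73,291.00 × 0.0283454… = £2,077.4636…
Penalties + interest = £1,465.8200 + £2,077.4636… = £3,543.28

£3,543.28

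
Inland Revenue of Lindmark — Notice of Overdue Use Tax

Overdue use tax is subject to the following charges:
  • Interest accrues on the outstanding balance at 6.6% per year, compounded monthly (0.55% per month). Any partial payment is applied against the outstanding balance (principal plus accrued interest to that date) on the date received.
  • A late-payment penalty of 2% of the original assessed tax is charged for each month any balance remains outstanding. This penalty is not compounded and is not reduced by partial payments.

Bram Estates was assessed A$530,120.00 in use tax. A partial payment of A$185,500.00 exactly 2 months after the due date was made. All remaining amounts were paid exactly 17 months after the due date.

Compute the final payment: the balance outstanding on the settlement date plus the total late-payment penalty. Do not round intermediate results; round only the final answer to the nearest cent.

Balance at month 2: A$530,120.0000 × (1 + 0.0055)^2 = A$535,967.3561…
After A$185,500.00 payment: A$535,967.3561… − A$185,500.00 = A$350,467.3561…
Balance at month 17: A$350,467.3561… × (1 + 0.0055)^15 = A$380,521.0586…
Penalty: 17 × 2% × A$530,120.00 = A$180,240.80
Final settlement = outstanding balance + penalty = A$380,521.0586… + A$180,240.80 = A$560,761.86

A$560,761.86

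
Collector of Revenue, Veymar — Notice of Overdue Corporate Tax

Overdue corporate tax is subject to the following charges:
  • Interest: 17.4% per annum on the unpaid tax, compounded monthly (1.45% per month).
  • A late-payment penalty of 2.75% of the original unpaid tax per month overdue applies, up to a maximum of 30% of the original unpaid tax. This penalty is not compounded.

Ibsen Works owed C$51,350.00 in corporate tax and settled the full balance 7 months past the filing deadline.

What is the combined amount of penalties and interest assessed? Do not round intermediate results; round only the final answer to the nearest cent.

Penalty: 7 × 2.75% × C$51,350.00 = C$9,884.88… (below the 30% cap of C$15,405.00)
Interest: C$51,350.00 × ((1 + 0.0145)^7 − 1) = C$51,350.00 × 0.1060235… = C$5,444.3074…
Penalties + interest = C$9,884.8750 + C$5,444.3074… = C$15,329.18

C$15,329.18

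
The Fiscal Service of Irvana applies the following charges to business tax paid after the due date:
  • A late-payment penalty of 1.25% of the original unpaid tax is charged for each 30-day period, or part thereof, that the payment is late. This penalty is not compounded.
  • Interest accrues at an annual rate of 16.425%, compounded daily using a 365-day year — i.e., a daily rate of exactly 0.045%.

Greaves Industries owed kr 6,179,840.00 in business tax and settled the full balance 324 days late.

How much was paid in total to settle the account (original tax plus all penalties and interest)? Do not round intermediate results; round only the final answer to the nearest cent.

kr 7,999,350.70

Penalty periods: ⌈324/30⌉ = 11; penalty = 11 × 1.25% × kr 6,179,840.00 = kr 849,728.00
Interest: kr 6,179,840.00 × ((1 + 0.00045)^324 − 1) = kr 6,179,840.00 × 0.15692683… = kr 969,782.6994…
Total = kr 6,179,840.00 + kr 849,728.0000 + kr 969,782.6994… = kr 7,999,350.70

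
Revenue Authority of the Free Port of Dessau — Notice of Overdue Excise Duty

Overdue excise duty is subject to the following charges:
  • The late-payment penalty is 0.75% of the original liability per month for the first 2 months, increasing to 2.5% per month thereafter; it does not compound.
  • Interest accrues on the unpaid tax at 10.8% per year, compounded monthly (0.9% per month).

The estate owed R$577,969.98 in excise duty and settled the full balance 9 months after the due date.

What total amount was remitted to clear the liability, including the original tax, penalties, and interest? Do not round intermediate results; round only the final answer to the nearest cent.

Penalty, months 1–2: 2 × 0.75% × R$577,969.98 = R$8,669.55…
Penalty, months 3–9: 7 × 2.5% × R$577,969.98 = R$101,144.75…
Interest: R$577,969.98 × ((1 + 0.009)^9 − 1) = R$577,969.98 × 0.0839781… = R$48,536.8035…
Total = R$577,969.98 + R$109,814.2962 + R$48,536.8035… = R$736,321.08

R$736,321.08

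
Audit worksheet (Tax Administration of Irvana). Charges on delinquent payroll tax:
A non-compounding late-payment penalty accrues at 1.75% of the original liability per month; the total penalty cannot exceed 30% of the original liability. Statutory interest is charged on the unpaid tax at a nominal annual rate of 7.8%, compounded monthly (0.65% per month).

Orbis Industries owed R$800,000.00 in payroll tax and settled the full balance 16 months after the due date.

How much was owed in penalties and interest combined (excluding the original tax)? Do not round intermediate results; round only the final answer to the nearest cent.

Penalty: 16 × 1.75% × R$800,000.00 = R$224,000.00 (below the 30% cap of R$240,000.00)
Interest: R$800,000.00 × ((1 + 0.0065)^16 − 1) = R$800,000.00 × 0.1092271… = R$87,381.6721…
Penalties + interest = R$224,000.0000 + R$87,381.6721… = R$311,381.67

R$311,381.67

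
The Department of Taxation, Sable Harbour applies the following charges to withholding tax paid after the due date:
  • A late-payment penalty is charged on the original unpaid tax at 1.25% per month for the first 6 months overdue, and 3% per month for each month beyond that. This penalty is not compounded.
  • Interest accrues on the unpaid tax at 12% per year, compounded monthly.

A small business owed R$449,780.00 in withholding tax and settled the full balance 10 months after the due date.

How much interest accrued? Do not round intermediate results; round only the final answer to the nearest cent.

Interest (12%/yr ÷ 12 = 1%/month): R$449,780.00 × ((1 + 0.01)^10 − 1) = R$47,056.9396…

R$47,056.94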